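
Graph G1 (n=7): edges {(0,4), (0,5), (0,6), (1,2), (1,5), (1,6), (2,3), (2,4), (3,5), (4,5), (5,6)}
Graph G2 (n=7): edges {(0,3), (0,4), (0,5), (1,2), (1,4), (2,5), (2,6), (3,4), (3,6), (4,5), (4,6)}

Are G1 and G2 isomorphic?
Yes, isomorphic

The graphs are isomorphic.
One valid mapping φ: V(G1) → V(G2): 0→3, 1→5, 2→2, 3→1, 4→6, 5→4, 6→0

Verify φ preserves adjacency — for each edge of G1, its image is an edge of G2:
  (0,4) → (φ(0),φ(4)) = (3,6) ∈ E(G2) ✓
  (0,5) → (φ(0),φ(5)) = (3,4) ∈ E(G2) ✓
  (0,6) → (φ(0),φ(6)) = (0,3) ∈ E(G2) ✓
  (1,2) → (φ(1),φ(2)) = (2,5) ∈ E(G2) ✓
  (1,5) → (φ(1),φ(5)) = (4,5) ∈ E(G2) ✓
  (1,6) → (φ(1),φ(6)) = (0,5) ∈ E(G2) ✓
  (2,3) → (φ(2),φ(3)) = (1,2) ∈ E(G2) ✓
  (2,4) → (φ(2),φ(4)) = (2,6) ∈ E(G2) ✓
  (3,5) → (φ(3),φ(5)) = (1,4) ∈ E(G2) ✓
  (4,5) → (φ(4),φ(5)) = (4,6) ∈ E(G2) ✓
  (5,6) → (φ(5),φ(6)) = (0,4) ∈ E(G2) ✓
All 11 edges of G1 map to edges of G2, and |E(G1)| = |E(G2)| = 11, so φ is a bijection on edges as well as vertices. Hence G1 ≅ G2.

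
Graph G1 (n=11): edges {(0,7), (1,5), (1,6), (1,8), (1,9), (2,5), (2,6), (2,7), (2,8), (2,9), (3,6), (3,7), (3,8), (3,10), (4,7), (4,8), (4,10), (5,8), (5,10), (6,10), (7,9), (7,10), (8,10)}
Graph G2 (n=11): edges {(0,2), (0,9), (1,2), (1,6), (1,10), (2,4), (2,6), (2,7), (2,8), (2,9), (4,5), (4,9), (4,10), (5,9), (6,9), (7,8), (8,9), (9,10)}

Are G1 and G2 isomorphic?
No, not isomorphic

The graphs are NOT isomorphic.

Connected components of G1: 1 component(s) with vertex sets [[0, 1, 2, 3, 4, 5, 6, 7, 8, 9, 10]], sizes [11].
Connected components of G2: 2 component(s) with vertex sets [[3], [0, 1, 2, 4, 5, 6, 7, 8, 9, 10]], sizes [1, 10].
The number of connected components (and the multiset of component sizes) is an isomorphism invariant — an isomorphism maps each component of G1 bijectively onto a component of G2. Since G1 has 1 component(s) and G2 has 2, they cannot be isomorphic.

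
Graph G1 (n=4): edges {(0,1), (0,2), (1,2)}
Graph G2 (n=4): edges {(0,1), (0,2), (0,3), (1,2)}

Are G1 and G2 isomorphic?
No, not isomorphic

The graphs are NOT isomorphic.

Counting edges: G1 has 3 edge(s); G2 has 4 edge(s).
Edge count is an isomorphism invariant (a bijection on vertices induces a bijection on edges), so differing edge counts rule out isomorphism.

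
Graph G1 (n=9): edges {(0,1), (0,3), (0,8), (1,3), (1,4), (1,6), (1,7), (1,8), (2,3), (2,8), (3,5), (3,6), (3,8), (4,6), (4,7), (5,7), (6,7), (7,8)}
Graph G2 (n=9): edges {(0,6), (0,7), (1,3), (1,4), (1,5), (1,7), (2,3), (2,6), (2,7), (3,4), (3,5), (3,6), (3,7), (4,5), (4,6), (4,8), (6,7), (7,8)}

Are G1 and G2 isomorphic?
Yes, isomorphic

The graphs are isomorphic.
One valid mapping φ: V(G1) → V(G2): 0→2, 1→3, 2→0, 3→7, 4→5, 5→8, 6→1, 7→4, 8→6

Verify φ preserves adjacency — for each edge of G1, its image is an edge of G2:
  (0,1) → (φ(0),φ(1)) = (2,3) ∈ E(G2) ✓
  (0,3) → (φ(0),φ(3)) = (2,7) ∈ E(G2) ✓
  (0,8) → (φ(0),φ(8)) = (2,6) ∈ E(G2) ✓
  (1,3) → (φ(1),φ(3)) = (3,7) ∈ E(G2) ✓
  (1,4) → (φ(1),φ(4)) = (3,5) ∈ E(G2) ✓
  (1,6) → (φ(1),φ(6)) = (1,3) ∈ E(G2) ✓
  (1,7) → (φ(1),φ(7)) = (3,4) ∈ E(G2) ✓
  (1,8) → (φ(1),φ(8)) = (3,6) ∈ E(G2) ✓
  (2,3) → (φ(2),φ(3)) = (0,7) ∈ E(G2) ✓
  (2,8) → (φ(2),φ(8)) = (0,6) ∈ E(G2) ✓
  (3,5) → (φ(3),φ(5)) = (7,8) ∈ E(G2) ✓
  (3,6) → (φ(3),φ(6)) = (1,7) ∈ E(G2) ✓
  (3,8) → (φ(3),φ(8)) = (6,7) ∈ E(G2) ✓
  (4,6) → (φ(4),φ(6)) = (1,5) ∈ E(G2) ✓
  (4,7) → (φ(4),φ(7)) = (4,5) ∈ E(G2) ✓
  (5,7) → (φ(5),φ(7)) = (4,8) ∈ E(G2) ✓
  (6,7) → (φ(6),φ(7)) = (1,4) ∈ E(G2) ✓
  (7,8) → (φ(7),φ(8)) = (4,6) ∈ E(G2) ✓
All 18 edges of G1 map to edges of G2, and |E(G1)| = |E(G2)| = 18, so φ is a bijection on edges as well as vertices. Hence G1 ≅ G2.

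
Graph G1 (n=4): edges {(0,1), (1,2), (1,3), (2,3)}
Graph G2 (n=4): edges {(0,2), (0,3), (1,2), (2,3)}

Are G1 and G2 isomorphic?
Yes, isomorphic

The graphs are isomorphic.
One valid mapping φ: V(G1) → V(G2): 0→1, 1→2, 2→3, 3→0

Verify φ preserves adjacency — for each edge of G1, its image is an edge of G2:
  (0,1) → (φ(0),φ(1)) = (1,2) ∈ E(G2) ✓
  (1,2) → (φ(1),φ(2)) = (2,3) ∈ E(G2) ✓
  (1,3) → (φ(1),φ(3)) = (0,2) ∈ E(G2) ✓
  (2,3) → (φ(2),φ(3)) = (0,3) ∈ E(G2) ✓
All 4 edges of G1 map to edges of G2, and |E(G1)| = |E(G2)| = 4, so φ is a bijection on edges as well as vertices. Hence G1 ≅ G2.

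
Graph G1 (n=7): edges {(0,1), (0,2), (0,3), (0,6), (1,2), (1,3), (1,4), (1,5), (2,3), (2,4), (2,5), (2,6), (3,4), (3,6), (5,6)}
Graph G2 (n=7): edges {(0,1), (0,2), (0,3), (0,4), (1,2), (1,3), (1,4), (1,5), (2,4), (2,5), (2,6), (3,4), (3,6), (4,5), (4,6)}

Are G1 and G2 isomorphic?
Yes, isomorphic

The graphs are isomorphic.
One valid mapping φ: V(G1) → V(G2): 0→0, 1→2, 2→4, 3→1, 4→5, 5→6, 6→3

Verify φ preserves adjacency — for each edge of G1, its image is an edge of G2:
  (0,1) → (φ(0),φ(1)) = (0,2) ∈ E(G2) ✓
  (0,2) → (φ(0),φ(2)) = (0,4) ∈ E(G2) ✓
  (0,3) → (φ(0),φ(3)) = (0,1) ∈ E(G2) ✓
  (0,6) → (φ(0),φ(6)) = (0,3) ∈ E(G2) ✓
  (1,2) → (φ(1),φ(2)) = (2,4) ∈ E(G2) ✓
  (1,3) → (φ(1),φ(3)) = (1,2) ∈ E(G2) ✓
  (1,4) → (φ(1),φ(4)) = (2,5) ∈ E(G2) ✓
  (1,5) → (φ(1),φ(5)) = (2,6) ∈ E(G2) ✓
  (2,3) → (φ(2),φ(3)) = (1,4) ∈ E(G2) ✓
  (2,4) → (φ(2),φ(4)) = (4,5) ∈ E(G2) ✓
  (2,5) → (φ(2),φ(5)) = (4,6) ∈ E(G2) ✓
  (2,6) → (φ(2),φ(6)) = (3,4) ∈ E(G2) ✓
  (3,4) → (φ(3),φ(4)) = (1,5) ∈ E(G2) ✓
  (3,6) → (φ(3),φ(6)) = (1,3) ∈ E(G2) ✓
  (5,6) → (φ(5),φ(6)) = (3,6) ∈ E(G2) ✓
All 15 edges of G1 map to edges of G2, and |E(G1)| = |E(G2)| = 15, so φ is a bijection on edges as well as vertices. Hence G1 ≅ G2.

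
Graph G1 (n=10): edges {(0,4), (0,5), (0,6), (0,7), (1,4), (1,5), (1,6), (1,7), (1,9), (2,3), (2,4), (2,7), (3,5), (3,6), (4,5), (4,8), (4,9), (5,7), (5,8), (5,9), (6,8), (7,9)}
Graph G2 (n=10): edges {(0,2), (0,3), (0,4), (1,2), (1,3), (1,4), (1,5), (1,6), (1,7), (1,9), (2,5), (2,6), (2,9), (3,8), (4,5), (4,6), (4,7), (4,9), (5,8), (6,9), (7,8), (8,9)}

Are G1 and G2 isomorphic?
Yes, isomorphic

The graphs are isomorphic.
One valid mapping φ: V(G1) → V(G2): 0→5, 1→9, 2→0, 3→3, 4→4, 5→1, 6→8, 7→2, 8→7, 9→6

Verify φ preserves adjacency — for each edge of G1, its image is an edge of G2:
  (0,4) → (φ(0),φ(4)) = (4,5) ∈ E(G2) ✓
  (0,5) → (φ(0),φ(5)) = (1,5) ∈ E(G2) ✓
  (0,6) → (φ(0),φ(6)) = (5,8) ∈ E(G2) ✓
  (0,7) → (φ(0),φ(7)) = (2,5) ∈ E(G2) ✓
  (1,4) → (φ(1),φ(4)) = (4,9) ∈ E(G2) ✓
  (1,5) → (φ(1),φ(5)) = (1,9) ∈ E(G2) ✓
  (1,6) → (φ(1),φ(6)) = (8,9) ∈ E(G2) ✓
  (1,7) → (φ(1),φ(7)) = (2,9) ∈ E(G2) ✓
  (1,9) → (φ(1),φ(9)) = (6,9) ∈ E(G2) ✓
  (2,3) → (φ(2),φ(3)) = (0,3) ∈ E(G2) ✓
  (2,4) → (φ(2),φ(4)) = (0,4) ∈ E(G2) ✓
  (2,7) → (φ(2),φ(7)) = (0,2) ∈ E(G2) ✓
  (3,5) → (φ(3),φ(5)) = (1,3) ∈ E(G2) ✓
  (3,6) → (φ(3),φ(6)) = (3,8) ∈ E(G2) ✓
  (4,5) → (φ(4),φ(5)) = (1,4) ∈ E(G2) ✓
  (4,8) → (φ(4),φ(8)) = (4,7) ∈ E(G2) ✓
  (4,9) → (φ(4),φ(9)) = (4,6) ∈ E(G2) ✓
  (5,7) → (φ(5),φ(7)) = (1,2) ∈ E(G2) ✓
  (5,8) → (φ(5),φ(8)) = (1,7) ∈ E(G2) ✓
  (5,9) → (φ(5),φ(9)) = (1,6) ∈ E(G2) ✓
  (6,8) → (φ(6),φ(8)) = (7,8) ∈ E(G2) ✓
  (7,9) → (φ(7),φ(9)) = (2,6) ∈ E(G2) ✓
All 22 edges of G1 map to edges of G2, and |E(G1)| = |E(G2)| = 22, so φ is a bijection on edges as well as vertices. Hence G1 ≅ G2.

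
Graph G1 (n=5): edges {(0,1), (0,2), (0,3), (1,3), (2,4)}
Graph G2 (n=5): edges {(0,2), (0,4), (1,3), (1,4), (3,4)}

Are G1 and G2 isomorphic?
Yes, isomorphic

The graphs are isomorphic.
One valid mapping φ: V(G1) → V(G2): 0→4, 1→1, 2→0, 3→3, 4→2

Verify φ preserves adjacency — for each edge of G1, its image is an edge of G2:
  (0,1) → (φ(0),φ(1)) = (1,4) ∈ E(G2) ✓
  (0,2) → (φ(0),φ(2)) = (0,4) ∈ E(G2) ✓
  (0,3) → (φ(0),φ(3)) = (3,4) ∈ E(G2) ✓
  (1,3) → (φ(1),φ(3)) = (1,3) ∈ E(G2) ✓
  (2,4) → (φ(2),φ(4)) = (0,2) ∈ E(G2) ✓
All 5 edges of G1 map to edges of G2, and |E(G1)| = |E(G2)| = 5, so φ is a bijection on edges as well as vertices. Hence G1 ≅ G2.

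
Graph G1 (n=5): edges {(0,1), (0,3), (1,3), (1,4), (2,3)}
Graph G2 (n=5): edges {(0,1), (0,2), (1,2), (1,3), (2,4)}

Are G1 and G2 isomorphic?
Yes, isomorphic

The graphs are isomorphic.
One valid mapping φ: V(G1) → V(G2): 0→0, 1→1, 2→4, 3→2, 4→3

Verify φ preserves adjacency — for each edge of G1, its image is an edge of G2:
  (0,1) → (φ(0),φ(1)) = (0,1) ∈ E(G2) ✓
  (0,3) → (φ(0),φ(3)) = (0,2) ∈ E(G2) ✓
  (1,3) → (φ(1),φ(3)) = (1,2) ∈ E(G2) ✓
  (1,4) → (φ(1),φ(4)) = (1,3) ∈ E(G2) ✓
  (2,3) → (φ(2),φ(3)) = (2,4) ∈ E(G2) ✓
All 5 edges of G1 map to edges of G2, and |E(G1)| = |E(G2)| = 5, so φ is a bijection on edges as well as vertices. Hence G1 ≅ G2.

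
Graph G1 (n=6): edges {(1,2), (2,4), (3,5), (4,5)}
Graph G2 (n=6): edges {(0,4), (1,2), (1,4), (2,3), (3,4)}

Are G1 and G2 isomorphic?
No, not isomorphic

The graphs are NOT isomorphic.

Degrees in G1: deg(0)=0, deg(1)=1, deg(2)=2, deg(3)=1, deg(4)=2, deg(5)=2.
Sorted degree sequence of G1: [2, 2, 2, 1, 1, 0].
Degrees in G2: deg(0)=1, deg(1)=2, deg(2)=2, deg(3)=2, deg(4)=3, deg(5)=0.
Sorted degree sequence of G2: [3, 2, 2, 2, 1, 0].
The (sorted) degree sequence is an isomorphism invariant, so since G1 and G2 have different degree sequences they cannot be isomorphic.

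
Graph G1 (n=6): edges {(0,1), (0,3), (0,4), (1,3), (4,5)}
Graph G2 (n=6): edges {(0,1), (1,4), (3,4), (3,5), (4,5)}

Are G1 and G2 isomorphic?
Yes, isomorphic

The graphs are isomorphic.
One valid mapping φ: V(G1) → V(G2): 0→4, 1→3, 2→2, 3→5, 4→1, 5→0

Verify φ preserves adjacency — for each edge of G1, its image is an edge of G2:
  (0,1) → (φ(0),φ(1)) = (3,4) ∈ E(G2) ✓
  (0,3) → (φ(0),φ(3)) = (4,5) ∈ E(G2) ✓
  (0,4) → (φ(0),φ(4)) = (1,4) ∈ E(G2) ✓
  (1,3) → (φ(1),φ(3)) = (3,5) ∈ E(G2) ✓
  (4,5) → (φ(4),φ(5)) = (0,1) ∈ E(G2) ✓
All 5 edges of G1 map to edges of G2, and |E(G1)| = |E(G2)| = 5, so φ is a bijection on edges as well as vertices. Hence G1 ≅ G2.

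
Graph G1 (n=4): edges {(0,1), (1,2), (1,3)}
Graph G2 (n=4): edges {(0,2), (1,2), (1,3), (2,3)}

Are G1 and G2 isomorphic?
No, not isomorphic

The graphs are NOT isomorphic.

Counting triangles (3-cliques): G1 has 0, G2 has 1.
Triangle count is an isomorphism invariant, so differing triangle counts rule out isomorphism.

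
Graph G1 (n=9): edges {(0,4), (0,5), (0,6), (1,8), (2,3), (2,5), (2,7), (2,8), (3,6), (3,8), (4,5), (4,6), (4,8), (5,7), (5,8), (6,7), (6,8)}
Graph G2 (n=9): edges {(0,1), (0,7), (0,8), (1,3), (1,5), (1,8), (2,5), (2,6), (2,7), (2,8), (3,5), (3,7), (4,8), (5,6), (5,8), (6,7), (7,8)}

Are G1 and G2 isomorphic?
Yes, isomorphic

The graphs are isomorphic.
One valid mapping φ: V(G1) → V(G2): 0→6, 1→4, 2→1, 3→0, 4→2, 5→5, 6→7, 7→3, 8→8

Verify φ preserves adjacency — for each edge of G1, its image is an edge of G2:
  (0,4) → (φ(0),φ(4)) = (2,6) ∈ E(G2) ✓
  (0,5) → (φ(0),φ(5)) = (5,6) ∈ E(G2) ✓
  (0,6) → (φ(0),φ(6)) = (6,7) ∈ E(G2) ✓
  (1,8) → (φ(1),φ(8)) = (4,8) ∈ E(G2) ✓
  (2,3) → (φ(2),φ(3)) = (0,1) ∈ E(G2) ✓
  (2,5) → (φ(2),φ(5)) = (1,5) ∈ E(G2) ✓
  (2,7) → (φ(2),φ(7)) = (1,3) ∈ E(G2) ✓
  (2,8) → (φ(2),φ(8)) = (1,8) ∈ E(G2) ✓
  (3,6) → (φ(3),φ(6)) = (0,7) ∈ E(G2) ✓
  (3,8) → (φ(3),φ(8)) = (0,8) ∈ E(G2) ✓
  (4,5) → (φ(4),φ(5)) = (2,5) ∈ E(G2) ✓
  (4,6) → (φ(4),φ(6)) = (2,7) ∈ E(G2) ✓
  (4,8) → (φ(4),φ(8)) = (2,8) ∈ E(G2) ✓
  (5,7) → (φ(5),φ(7)) = (3,5) ∈ E(G2) ✓
  (5,8) → (φ(5),φ(8)) = (5,8) ∈ E(G2) ✓
  (6,7) → (φ(6),φ(7)) = (3,7) ∈ E(G2) ✓
  (6,8) → (φ(6),φ(8)) = (7,8) ∈ E(G2) ✓
All 17 edges of G1 map to edges of G2, and |E(G1)| = |E(G2)| = 17, so φ is a bijection on edges as well as vertices. Hence G1 ≅ G2.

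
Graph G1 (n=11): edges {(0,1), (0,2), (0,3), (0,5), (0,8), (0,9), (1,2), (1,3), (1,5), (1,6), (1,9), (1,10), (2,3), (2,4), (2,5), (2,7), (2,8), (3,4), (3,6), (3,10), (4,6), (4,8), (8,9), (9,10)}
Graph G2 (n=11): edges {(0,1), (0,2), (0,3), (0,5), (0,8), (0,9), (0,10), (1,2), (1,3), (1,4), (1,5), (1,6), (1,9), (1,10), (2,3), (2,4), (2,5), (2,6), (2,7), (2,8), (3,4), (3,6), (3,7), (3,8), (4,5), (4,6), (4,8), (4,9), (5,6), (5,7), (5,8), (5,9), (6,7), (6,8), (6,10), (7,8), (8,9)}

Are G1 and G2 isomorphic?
No, not isomorphic

The graphs are NOT isomorphic.

Degrees in G1: deg(0)=6, deg(1)=7, deg(2)=7, deg(3)=6, deg(4)=4, deg(5)=3, deg(6)=3, deg(7)=1, deg(8)=4, deg(9)=4, deg(10)=3.
Sorted degree sequence of G1: [7, 7, 6, 6, 4, 4, 4, 3, 3, 3, 1].
Degrees in G2: deg(0)=7, deg(1)=8, deg(2)=8, deg(3)=7, deg(4)=7, deg(5)=8, deg(6)=8, deg(7)=5, deg(8)=8, deg(9)=5, deg(10)=3.
Sorted degree sequence of G2: [8, 8, 8, 8, 8, 7, 7, 7, 5, 5, 3].
The (sorted) degree sequence is an isomorphism invariant, so since G1 and G2 have different degree sequences they cannot be isomorphic.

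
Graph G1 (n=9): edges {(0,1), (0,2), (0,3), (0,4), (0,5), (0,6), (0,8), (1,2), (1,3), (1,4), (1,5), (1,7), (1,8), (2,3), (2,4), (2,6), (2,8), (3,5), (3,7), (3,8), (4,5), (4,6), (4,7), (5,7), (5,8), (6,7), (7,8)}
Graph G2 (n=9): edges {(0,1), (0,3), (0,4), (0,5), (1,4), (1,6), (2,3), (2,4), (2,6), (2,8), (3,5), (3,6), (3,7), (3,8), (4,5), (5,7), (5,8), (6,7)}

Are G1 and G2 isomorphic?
No, not isomorphic

The graphs are NOT isomorphic.

Degrees in G1: deg(0)=7, deg(1)=7, deg(2)=6, deg(3)=6, deg(4)=6, deg(5)=6, deg(6)=4, deg(7)=6, deg(8)=6.
Sorted degree sequence of G1: [7, 7, 6, 6, 6, 6, 6, 6, 4].
Degrees in G2: deg(0)=4, deg(1)=3, deg(2)=4, deg(3)=6, deg(4)=4, deg(5)=5, deg(6)=4, deg(7)=3, deg(8)=3.
Sorted degree sequence of G2: [6, 5, 4, 4, 4, 4, 3, 3, 3].
The (sorted) degree sequence is an isomorphism invariant, so since G1 and G2 have different degree sequences they cannot be isomorphic.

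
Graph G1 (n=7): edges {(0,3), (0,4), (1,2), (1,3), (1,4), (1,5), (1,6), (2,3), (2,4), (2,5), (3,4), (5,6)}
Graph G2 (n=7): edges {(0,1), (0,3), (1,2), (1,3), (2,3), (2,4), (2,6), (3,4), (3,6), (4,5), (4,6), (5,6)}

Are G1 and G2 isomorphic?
Yes, isomorphic

The graphs are isomorphic.
One valid mapping φ: V(G1) → V(G2): 0→5, 1→3, 2→2, 3→6, 4→4, 5→1, 6→0

Verify φ preserves adjacency — for each edge of G1, its image is an edge of G2:
  (0,3) → (φ(0),φ(3)) = (5,6) ∈ E(G2) ✓
  (0,4) → (φ(0),φ(4)) = (4,5) ∈ E(G2) ✓
  (1,2) → (φ(1),φ(2)) = (2,3) ∈ E(G2) ✓
  (1,3) → (φ(1),φ(3)) = (3,6) ∈ E(G2) ✓
  (1,4) → (φ(1),φ(4)) = (3,4) ∈ E(G2) ✓
  (1,5) → (φ(1),φ(5)) = (1,3) ∈ E(G2) ✓
  (1,6) → (φ(1),φ(6)) = (0,3) ∈ E(G2) ✓
  (2,3) → (φ(2),φ(3)) = (2,6) ∈ E(G2) ✓
  (2,4) → (φ(2),φ(4)) = (2,4) ∈ E(G2) ✓
  (2,5) → (φ(2),φ(5)) = (1,2) ∈ E(G2) ✓
  (3,4) → (φ(3),φ(4)) = (4,6) ∈ E(G2) ✓
  (5,6) → (φ(5),φ(6)) = (0,1) ∈ E(G2) ✓
All 12 edges of G1 map to edges of G2, and |E(G1)| = |E(G2)| = 12, so φ is a bijection on edges as well as vertices. Hence G1 ≅ G2.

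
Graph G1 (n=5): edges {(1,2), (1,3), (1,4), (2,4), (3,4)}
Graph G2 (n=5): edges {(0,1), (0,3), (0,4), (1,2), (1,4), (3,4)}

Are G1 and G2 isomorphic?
No, not isomorphic

The graphs are NOT isomorphic.

Connected components of G1: 2 component(s) with vertex sets [[0], [1, 2, 3, 4]], sizes [1, 4].
Connected components of G2: 1 component(s) with vertex sets [[0, 1, 2, 3, 4]], sizes [5].
The number of connected components (and the multiset of component sizes) is an isomorphism invariant — an isomorphism maps each component of G1 bijectively onto a component of G2. Since G1 has 2 component(s) and G2 has 1, they cannot be isomorphic.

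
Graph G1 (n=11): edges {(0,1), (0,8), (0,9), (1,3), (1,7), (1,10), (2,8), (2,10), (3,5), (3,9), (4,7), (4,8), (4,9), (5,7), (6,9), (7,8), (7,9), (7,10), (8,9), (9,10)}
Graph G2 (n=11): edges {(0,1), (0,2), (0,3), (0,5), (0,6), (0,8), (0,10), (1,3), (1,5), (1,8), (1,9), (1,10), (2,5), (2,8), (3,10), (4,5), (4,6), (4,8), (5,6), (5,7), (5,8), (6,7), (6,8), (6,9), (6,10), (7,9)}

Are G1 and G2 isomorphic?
No, not isomorphic

The graphs are NOT isomorphic.

Counting triangles (3-cliques): G1 has 7, G2 has 20.
Triangle count is an isomorphism invariant, so differing triangle counts rule out isomorphism.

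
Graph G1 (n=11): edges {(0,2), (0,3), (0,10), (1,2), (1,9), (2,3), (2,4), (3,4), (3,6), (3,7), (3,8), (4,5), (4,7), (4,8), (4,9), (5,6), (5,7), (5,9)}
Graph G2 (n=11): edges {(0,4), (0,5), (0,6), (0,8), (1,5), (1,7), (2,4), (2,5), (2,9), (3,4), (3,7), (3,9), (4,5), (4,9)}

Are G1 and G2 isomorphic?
No, not isomorphic

The graphs are NOT isomorphic.

Connected components of G1: 1 component(s) with vertex sets [[0, 1, 2, 3, 4, 5, 6, 7, 8, 9, 10]], sizes [11].
Connected components of G2: 2 component(s) with vertex sets [[10], [0, 1, 2, 3, 4, 5, 6, 7, 8, 9]], sizes [1, 10].
The number of connected components (and the multiset of component sizes) is an isomorphism invariant — an isomorphism maps each component of G1 bijectively onto a component of G2. Since G1 has 1 component(s) and G2 has 2, they cannot be isomorphic.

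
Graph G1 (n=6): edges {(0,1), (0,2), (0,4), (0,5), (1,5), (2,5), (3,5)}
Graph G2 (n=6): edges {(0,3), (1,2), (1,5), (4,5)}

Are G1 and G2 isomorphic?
No, not isomorphic

The graphs are NOT isomorphic.

Degrees in G1: deg(0)=4, deg(1)=2, deg(2)=2, deg(3)=1, deg(4)=1, deg(5)=4.
Sorted degree sequence of G1: [4, 4, 2, 2, 1, 1].
Degrees in G2: deg(0)=1, deg(1)=2, deg(2)=1, deg(3)=1, deg(4)=1, deg(5)=2.
Sorted degree sequence of G2: [2, 2, 1, 1, 1, 1].
The (sorted) degree sequence is an isomorphism invariant, so since G1 and G2 have different degree sequences they cannot be isomorphic.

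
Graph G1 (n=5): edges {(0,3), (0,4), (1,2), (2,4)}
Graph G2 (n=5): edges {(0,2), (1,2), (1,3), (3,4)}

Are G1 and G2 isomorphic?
Yes, isomorphic

The graphs are isomorphic.
One valid mapping φ: V(G1) → V(G2): 0→2, 1→4, 2→3, 3→0, 4→1

Verify φ preserves adjacency — for each edge of G1, its image is an edge of G2:
  (0,3) → (φ(0),φ(3)) = (0,2) ∈ E(G2) ✓
  (0,4) → (φ(0),φ(4)) = (1,2) ∈ E(G2) ✓
  (1,2) → (φ(1),φ(2)) = (3,4) ∈ E(G2) ✓
  (2,4) → (φ(2),φ(4)) = (1,3) ∈ E(G2) ✓
All 4 edges of G1 map to edges of G2, and |E(G1)| = |E(G2)| = 4, so φ is a bijection on edges as well as vertices. Hence G1 ≅ G2.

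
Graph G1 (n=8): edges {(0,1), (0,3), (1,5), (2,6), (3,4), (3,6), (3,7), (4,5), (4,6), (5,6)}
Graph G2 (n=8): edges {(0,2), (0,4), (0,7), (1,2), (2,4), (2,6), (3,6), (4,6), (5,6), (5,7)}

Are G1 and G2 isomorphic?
Yes, isomorphic

The graphs are isomorphic.
One valid mapping φ: V(G1) → V(G2): 0→5, 1→7, 2→1, 3→6, 4→4, 5→0, 6→2, 7→3

Verify φ preserves adjacency — for each edge of G1, its image is an edge of G2:
  (0,1) → (φ(0),φ(1)) = (5,7) ∈ E(G2) ✓
  (0,3) → (φ(0),φ(3)) = (5,6) ∈ E(G2) ✓
  (1,5) → (φ(1),φ(5)) = (0,7) ∈ E(G2) ✓
  (2,6) → (φ(2),φ(6)) = (1,2) ∈ E(G2) ✓
  (3,4) → (φ(3),φ(4)) = (4,6) ∈ E(G2) ✓
  (3,6) → (φ(3),φ(6)) = (2,6) ∈ E(G2) ✓
  (3,7) → (φ(3),φ(7)) = (3,6) ∈ E(G2) ✓
  (4,5) → (φ(4),φ(5)) = (0,4) ∈ E(G2) ✓
  (4,6) → (φ(4),φ(6)) = (2,4) ∈ E(G2) ✓
  (5,6) → (φ(5),φ(6)) = (0,2) ∈ E(G2) ✓
All 10 edges of G1 map to edges of G2, and |E(G1)| = |E(G2)| = 10, so φ is a bijection on edges as well as vertices. Hence G1 ≅ G2.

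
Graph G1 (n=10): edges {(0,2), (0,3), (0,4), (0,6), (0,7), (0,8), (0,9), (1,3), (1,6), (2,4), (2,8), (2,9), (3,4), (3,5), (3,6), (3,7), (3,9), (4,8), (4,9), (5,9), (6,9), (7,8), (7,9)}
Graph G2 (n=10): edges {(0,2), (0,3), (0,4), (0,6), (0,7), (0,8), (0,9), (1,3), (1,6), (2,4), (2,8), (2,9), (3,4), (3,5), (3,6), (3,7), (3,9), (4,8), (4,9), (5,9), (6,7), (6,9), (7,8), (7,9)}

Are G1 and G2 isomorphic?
No, not isomorphic

The graphs are NOT isomorphic.

Counting edges: G1 has 23 edge(s); G2 has 24 edge(s).
Edge count is an isomorphism invariant (a bijection on vertices induces a bijection on edges), so differing edge counts rule out isomorphism.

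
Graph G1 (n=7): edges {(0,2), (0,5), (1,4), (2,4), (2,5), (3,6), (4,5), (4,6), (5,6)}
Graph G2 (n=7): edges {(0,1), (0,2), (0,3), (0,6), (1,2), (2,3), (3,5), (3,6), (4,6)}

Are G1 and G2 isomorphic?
Yes, isomorphic

The graphs are isomorphic.
One valid mapping φ: V(G1) → V(G2): 0→1, 1→5, 2→2, 3→4, 4→3, 5→0, 6→6

Verify φ preserves adjacency — for each edge of G1, its image is an edge of G2:
  (0,2) → (φ(0),φ(2)) = (1,2) ∈ E(G2) ✓
  (0,5) → (φ(0),φ(5)) = (0,1) ∈ E(G2) ✓
  (1,4) → (φ(1),φ(4)) = (3,5) ∈ E(G2) ✓
  (2,4) → (φ(2),φ(4)) = (2,3) ∈ E(G2) ✓
  (2,5) → (φ(2),φ(5)) = (0,2) ∈ E(G2) ✓
  (3,6) → (φ(3),φ(6)) = (4,6) ∈ E(G2) ✓
  (4,5) → (φ(4),φ(5)) = (0,3) ∈ E(G2) ✓
  (4,6) → (φ(4),φ(6)) = (3,6) ∈ E(G2) ✓
  (5,6) → (φ(5),φ(6)) = (0,6) ∈ E(G2) ✓
All 9 edges of G1 map to edges of G2, and |E(G1)| = |E(G2)| = 9, so φ is a bijection on edges as well as vertices. Hence G1 ≅ G2.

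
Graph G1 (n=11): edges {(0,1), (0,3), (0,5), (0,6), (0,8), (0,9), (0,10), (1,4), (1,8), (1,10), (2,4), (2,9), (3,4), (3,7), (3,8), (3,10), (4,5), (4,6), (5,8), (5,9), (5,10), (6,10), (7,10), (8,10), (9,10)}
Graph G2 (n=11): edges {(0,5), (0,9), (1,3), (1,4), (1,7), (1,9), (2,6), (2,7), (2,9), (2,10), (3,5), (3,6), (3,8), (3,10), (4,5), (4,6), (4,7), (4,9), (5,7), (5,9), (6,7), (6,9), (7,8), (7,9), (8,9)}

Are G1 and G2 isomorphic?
Yes, isomorphic

The graphs are isomorphic.
One valid mapping φ: V(G1) → V(G2): 0→7, 1→1, 2→10, 3→5, 4→3, 5→6, 6→8, 7→0, 8→4, 9→2, 10→9

Verify φ preserves adjacency — for each edge of G1, its image is an edge of G2:
  (0,1) → (φ(0),φ(1)) = (1,7) ∈ E(G2) ✓
  (0,3) → (φ(0),φ(3)) = (5,7) ∈ E(G2) ✓
  (0,5) → (φ(0),φ(5)) = (6,7) ∈ E(G2) ✓
  (0,6) → (φ(0),φ(6)) = (7,8) ∈ E(G2) ✓
  (0,8) → (φ(0),φ(8)) = (4,7) ∈ E(G2) ✓
  (0,9) → (φ(0),φ(9)) = (2,7) ∈ E(G2) ✓
  (0,10) → (φ(0),φ(10)) = (7,9) ∈ E(G2) ✓
  (1,4) → (φ(1),φ(4)) = (1,3) ∈ E(G2) ✓
  (1,8) → (φ(1),φ(8)) = (1,4) ∈ E(G2) ✓
  (1,10) → (φ(1),φ(10)) = (1,9) ∈ E(G2) ✓
  (2,4) → (φ(2),φ(4)) = (3,10) ∈ E(G2) ✓
  (2,9) → (φ(2),φ(9)) = (2,10) ∈ E(G2) ✓
  (3,4) → (φ(3),φ(4)) = (3,5) ∈ E(G2) ✓
  (3,7) → (φ(3),φ(7)) = (0,5) ∈ E(G2) ✓
  (3,8) → (φ(3),φ(8)) = (4,5) ∈ E(G2) ✓
  (3,10) → (φ(3),φ(10)) = (5,9) ∈ E(G2) ✓
  (4,5) → (φ(4),φ(5)) = (3,6) ∈ E(G2) ✓
  (4,6) → (φ(4),φ(6)) = (3,8) ∈ E(G2) ✓
  (5,8) → (φ(5),φ(8)) = (4,6) ∈ E(G2) ✓
  (5,9) → (φ(5),φ(9)) = (2,6) ∈ E(G2) ✓
  (5,10) → (φ(5),φ(10)) = (6,9) ∈ E(G2) ✓
  (6,10) → (φ(6),φ(10)) = (8,9) ∈ E(G2) ✓
  (7,10) → (φ(7),φ(10)) = (0,9) ∈ E(G2) ✓
  (8,10) → (φ(8),φ(10)) = (4,9) ∈ E(G2) ✓
  (9,10) → (φ(9),φ(10)) = (2,9) ∈ E(G2) ✓
All 25 edges of G1 map to edges of G2, and |E(G1)| = |E(G2)| = 25, so φ is a bijection on edges as well as vertices. Hence G1 ≅ G2.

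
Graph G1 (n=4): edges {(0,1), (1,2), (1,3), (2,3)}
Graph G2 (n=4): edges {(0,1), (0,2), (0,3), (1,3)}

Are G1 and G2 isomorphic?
Yes, isomorphic

The graphs are isomorphic.
One valid mapping φ: V(G1) → V(G2): 0→2, 1→0, 2→1, 3→3

Verify φ preserves adjacency — for each edge of G1, its image is an edge of G2:
  (0,1) → (φ(0),φ(1)) = (0,2) ∈ E(G2) ✓
  (1,2) → (φ(1),φ(2)) = (0,1) ∈ E(G2) ✓
  (1,3) → (φ(1),φ(3)) = (0,3) ∈ E(G2) ✓
  (2,3) → (φ(2),φ(3)) = (1,3) ∈ E(G2) ✓
All 4 edges of G1 map to edges of G2, and |E(G1)| = |E(G2)| = 4, so φ is a bijection on edges as well as vertices. Hence G1 ≅ G2.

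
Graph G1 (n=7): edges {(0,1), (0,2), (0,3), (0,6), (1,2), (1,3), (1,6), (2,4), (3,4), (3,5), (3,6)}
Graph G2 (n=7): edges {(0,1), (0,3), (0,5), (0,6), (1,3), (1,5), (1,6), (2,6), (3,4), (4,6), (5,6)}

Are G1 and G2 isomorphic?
Yes, isomorphic

The graphs are isomorphic.
One valid mapping φ: V(G1) → V(G2): 0→1, 1→0, 2→3, 3→6, 4→4, 5→2, 6→5

Verify φ preserves adjacency — for each edge of G1, its image is an edge of G2:
  (0,1) → (φ(0),φ(1)) = (0,1) ∈ E(G2) ✓
  (0,2) → (φ(0),φ(2)) = (1,3) ∈ E(G2) ✓
  (0,3) → (φ(0),φ(3)) = (1,6) ∈ E(G2) ✓
  (0,6) → (φ(0),φ(6)) = (1,5) ∈ E(G2) ✓
  (1,2) → (φ(1),φ(2)) = (0,3) ∈ E(G2) ✓
  (1,3) → (φ(1),φ(3)) = (0,6) ∈ E(G2) ✓
  (1,6) → (φ(1),φ(6)) = (0,5) ∈ E(G2) ✓
  (2,4) → (φ(2),φ(4)) = (3,4) ∈ E(G2) ✓
  (3,4) → (φ(3),φ(4)) = (4,6) ∈ E(G2) ✓
  (3,5) → (φ(3),φ(5)) = (2,6) ∈ E(G2) ✓
  (3,6) → (φ(3),φ(6)) = (5,6) ∈ E(G2) ✓
All 11 edges of G1 map to edges of G2, and |E(G1)| = |E(G2)| = 11, so φ is a bijection on edges as well as vertices. Hence G1 ≅ G2.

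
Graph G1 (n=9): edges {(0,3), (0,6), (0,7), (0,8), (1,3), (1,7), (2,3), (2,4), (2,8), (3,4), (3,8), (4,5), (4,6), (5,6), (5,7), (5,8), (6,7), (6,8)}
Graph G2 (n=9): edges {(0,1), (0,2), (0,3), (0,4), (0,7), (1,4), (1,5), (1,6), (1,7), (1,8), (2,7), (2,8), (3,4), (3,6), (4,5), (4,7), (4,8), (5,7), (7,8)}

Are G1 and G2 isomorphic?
No, not isomorphic

The graphs are NOT isomorphic.

Degrees in G1: deg(0)=4, deg(1)=2, deg(2)=3, deg(3)=5, deg(4)=4, deg(5)=4, deg(6)=5, deg(7)=4, deg(8)=5.
Sorted degree sequence of G1: [5, 5, 5, 4, 4, 4, 4, 3, 2].
Degrees in G2: deg(0)=5, deg(1)=6, deg(2)=3, deg(3)=3, deg(4)=6, deg(5)=3, deg(6)=2, deg(7)=6, deg(8)=4.
Sorted degree sequence of G2: [6, 6, 6, 5, 4, 3, 3, 3, 2].
The (sorted) degree sequence is an isomorphism invariant, so since G1 and G2 have different degree sequences they cannot be isomorphic.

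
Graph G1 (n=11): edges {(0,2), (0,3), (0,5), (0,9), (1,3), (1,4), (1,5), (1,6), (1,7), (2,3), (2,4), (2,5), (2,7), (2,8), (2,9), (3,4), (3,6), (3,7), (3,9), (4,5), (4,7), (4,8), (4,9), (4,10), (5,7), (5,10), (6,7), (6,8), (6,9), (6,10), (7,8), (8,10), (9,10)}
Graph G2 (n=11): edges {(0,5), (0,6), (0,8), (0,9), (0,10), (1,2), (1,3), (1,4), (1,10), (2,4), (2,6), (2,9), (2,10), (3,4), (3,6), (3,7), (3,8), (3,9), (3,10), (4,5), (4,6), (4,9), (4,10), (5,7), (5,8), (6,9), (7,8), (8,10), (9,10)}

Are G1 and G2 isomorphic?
No, not isomorphic

The graphs are NOT isomorphic.

Counting triangles (3-cliques): G1 has 32, G2 has 24.
Triangle count is an isomorphism invariant, so differing triangle counts rule out isomorphism.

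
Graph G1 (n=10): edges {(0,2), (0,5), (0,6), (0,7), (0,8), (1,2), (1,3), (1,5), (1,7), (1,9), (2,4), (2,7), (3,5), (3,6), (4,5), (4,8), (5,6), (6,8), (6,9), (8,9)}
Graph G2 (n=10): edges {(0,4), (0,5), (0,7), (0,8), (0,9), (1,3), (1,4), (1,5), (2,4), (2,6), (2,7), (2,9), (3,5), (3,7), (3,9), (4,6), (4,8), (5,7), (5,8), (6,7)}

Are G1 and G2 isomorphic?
Yes, isomorphic

The graphs are isomorphic.
One valid mapping φ: V(G1) → V(G2): 0→7, 1→4, 2→2, 3→8, 4→9, 5→0, 6→5, 7→6, 8→3, 9→1

Verify φ preserves adjacency — for each edge of G1, its image is an edge of G2:
  (0,2) → (φ(0),φ(2)) = (2,7) ∈ E(G2) ✓
  (0,5) → (φ(0),φ(5)) = (0,7) ∈ E(G2) ✓
  (0,6) → (φ(0),φ(6)) = (5,7) ∈ E(G2) ✓
  (0,7) → (φ(0),φ(7)) = (6,7) ∈ E(G2) ✓
  (0,8) → (φ(0),φ(8)) = (3,7) ∈ E(G2) ✓
  (1,2) → (φ(1),φ(2)) = (2,4) ∈ E(G2) ✓
  (1,3) → (φ(1),φ(3)) = (4,8) ∈ E(G2) ✓
  (1,5) → (φ(1),φ(5)) = (0,4) ∈ E(G2) ✓
  (1,7) → (φ(1),φ(7)) = (4,6) ∈ E(G2) ✓
  (1,9) → (φ(1),φ(9)) = (1,4) ∈ E(G2) ✓
  (2,4) → (φ(2),φ(4)) = (2,9) ∈ E(G2) ✓
  (2,7) → (φ(2),φ(7)) = (2,6) ∈ E(G2) ✓
  (3,5) → (φ(3),φ(5)) = (0,8) ∈ E(G2) ✓
  (3,6) → (φ(3),φ(6)) = (5,8) ∈ E(G2) ✓
  (4,5) → (φ(4),φ(5)) = (0,9) ∈ E(G2) ✓
  (4,8) → (φ(4),φ(8)) = (3,9) ∈ E(G2) ✓
  (5,6) → (φ(5),φ(6)) = (0,5) ∈ E(G2) ✓
  (6,8) → (φ(6),φ(8)) = (3,5) ∈ E(G2) ✓
  (6,9) → (φ(6),φ(9)) = (1,5) ∈ E(G2) ✓
  (8,9) → (φ(8),φ(9)) = (1,3) ∈ E(G2) ✓
All 20 edges of G1 map to edges of G2, and |E(G1)| = |E(G2)| = 20, so φ is a bijection on edges as well as vertices. Hence G1 ≅ G2.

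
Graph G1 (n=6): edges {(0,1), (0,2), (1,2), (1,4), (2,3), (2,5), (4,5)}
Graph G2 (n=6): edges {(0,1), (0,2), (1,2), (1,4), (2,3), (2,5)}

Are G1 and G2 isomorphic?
No, not isomorphic

The graphs are NOT isomorphic.

Counting edges: G1 has 7 edge(s); G2 has 6 edge(s).
Edge count is an isomorphism invariant (a bijection on vertices induces a bijection on edges), so differing edge counts rule out isomorphism.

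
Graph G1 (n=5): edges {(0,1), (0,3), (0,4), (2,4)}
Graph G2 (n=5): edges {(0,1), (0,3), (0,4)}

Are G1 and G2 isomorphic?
No, not isomorphic

The graphs are NOT isomorphic.

Counting edges: G1 has 4 edge(s); G2 has 3 edge(s).
Edge count is an isomorphism invariant (a bijection on vertices induces a bijection on edges), so differing edge counts rule out isomorphism.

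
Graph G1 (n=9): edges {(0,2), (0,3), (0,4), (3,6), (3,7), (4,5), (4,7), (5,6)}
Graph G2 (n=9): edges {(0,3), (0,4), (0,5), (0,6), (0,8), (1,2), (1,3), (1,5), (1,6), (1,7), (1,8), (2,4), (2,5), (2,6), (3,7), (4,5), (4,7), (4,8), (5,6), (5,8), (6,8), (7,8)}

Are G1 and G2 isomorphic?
No, not isomorphic

The graphs are NOT isomorphic.

Degrees in G1: deg(0)=3, deg(1)=0, deg(2)=1, deg(3)=3, deg(4)=3, deg(5)=2, deg(6)=2, deg(7)=2, deg(8)=0.
Sorted degree sequence of G1: [3, 3, 3, 2, 2, 2, 1, 0, 0].
Degrees in G2: deg(0)=5, deg(1)=6, deg(2)=4, deg(3)=3, deg(4)=5, deg(5)=6, deg(6)=5, deg(7)=4, deg(8)=6.
Sorted degree sequence of G2: [6, 6, 6, 5, 5, 5, 4, 4, 3].
The (sorted) degree sequence is an isomorphism invariant, so since G1 and G2 have different degree sequences they cannot be isomorphic.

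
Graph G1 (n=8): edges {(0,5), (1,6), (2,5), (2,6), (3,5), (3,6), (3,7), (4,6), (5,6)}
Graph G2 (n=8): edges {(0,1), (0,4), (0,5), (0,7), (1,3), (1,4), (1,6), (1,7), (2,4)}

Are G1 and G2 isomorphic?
Yes, isomorphic

The graphs are isomorphic.
One valid mapping φ: V(G1) → V(G2): 0→5, 1→6, 2→7, 3→4, 4→3, 5→0, 6→1, 7→2

Verify φ preserves adjacency — for each edge of G1, its image is an edge of G2:
  (0,5) → (φ(0),φ(5)) = (0,5) ∈ E(G2) ✓
  (1,6) → (φ(1),φ(6)) = (1,6) ∈ E(G2) ✓
  (2,5) → (φ(2),φ(5)) = (0,7) ∈ E(G2) ✓
  (2,6) → (φ(2),φ(6)) = (1,7) ∈ E(G2) ✓
  (3,5) → (φ(3),φ(5)) = (0,4) ∈ E(G2) ✓
  (3,6) → (φ(3),φ(6)) = (1,4) ∈ E(G2) ✓
  (3,7) → (φ(3),φ(7)) = (2,4) ∈ E(G2) ✓
  (4,6) → (φ(4),φ(6)) = (1,3) ∈ E(G2) ✓
  (5,6) → (φ(5),φ(6)) = (0,1) ∈ E(G2) ✓
All 9 edges of G1 map to edges of G2, and |E(G1)| = |E(G2)| = 9, so φ is a bijection on edges as well as vertices. Hence G1 ≅ G2.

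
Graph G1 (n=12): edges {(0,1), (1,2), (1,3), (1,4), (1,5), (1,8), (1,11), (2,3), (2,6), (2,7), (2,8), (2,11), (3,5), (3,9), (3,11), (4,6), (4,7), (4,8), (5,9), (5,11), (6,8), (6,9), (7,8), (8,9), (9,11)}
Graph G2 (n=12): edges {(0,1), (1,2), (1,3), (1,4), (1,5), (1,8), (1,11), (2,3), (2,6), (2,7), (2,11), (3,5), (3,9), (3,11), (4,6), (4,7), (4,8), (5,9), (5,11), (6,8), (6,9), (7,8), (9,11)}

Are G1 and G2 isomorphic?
No, not isomorphic

The graphs are NOT isomorphic.

Counting edges: G1 has 25 edge(s); G2 has 23 edge(s).
Edge count is an isomorphism invariant (a bijection on vertices induces a bijection on edges), so differing edge counts rule out isomorphism.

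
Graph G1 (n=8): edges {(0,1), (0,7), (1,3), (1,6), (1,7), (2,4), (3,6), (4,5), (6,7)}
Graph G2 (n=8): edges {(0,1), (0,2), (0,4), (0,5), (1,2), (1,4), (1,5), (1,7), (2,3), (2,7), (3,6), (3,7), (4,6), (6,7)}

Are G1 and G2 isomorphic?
No, not isomorphic

The graphs are NOT isomorphic.

Connected components of G1: 2 component(s) with vertex sets [[2, 4, 5], [0, 1, 3, 6, 7]], sizes [3, 5].
Connected components of G2: 1 component(s) with vertex sets [[0, 1, 2, 3, 4, 5, 6, 7]], sizes [8].
The number of connected components (and the multiset of component sizes) is an isomorphism invariant — an isomorphism maps each component of G1 bijectively onto a component of G2. Since G1 has 2 component(s) and G2 has 1, they cannot be isomorphic.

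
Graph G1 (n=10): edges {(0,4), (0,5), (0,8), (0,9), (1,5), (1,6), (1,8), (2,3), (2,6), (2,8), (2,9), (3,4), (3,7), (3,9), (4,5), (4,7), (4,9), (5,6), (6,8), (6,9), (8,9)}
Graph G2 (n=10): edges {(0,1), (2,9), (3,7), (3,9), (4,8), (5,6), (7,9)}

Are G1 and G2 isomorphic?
No, not isomorphic

The graphs are NOT isomorphic.

Connected components of G1: 1 component(s) with vertex sets [[0, 1, 2, 3, 4, 5, 6, 7, 8, 9]], sizes [10].
Connected components of G2: 4 component(s) with vertex sets [[0, 1], [4, 8], [5, 6], [2, 3, 7, 9]], sizes [2, 2, 2, 4].
The number of connected components (and the multiset of component sizes) is an isomorphism invariant — an isomorphism maps each component of G1 bijectively onto a component of G2. Since G1 has 1 component(s) and G2 has 4, they cannot be isomorphic.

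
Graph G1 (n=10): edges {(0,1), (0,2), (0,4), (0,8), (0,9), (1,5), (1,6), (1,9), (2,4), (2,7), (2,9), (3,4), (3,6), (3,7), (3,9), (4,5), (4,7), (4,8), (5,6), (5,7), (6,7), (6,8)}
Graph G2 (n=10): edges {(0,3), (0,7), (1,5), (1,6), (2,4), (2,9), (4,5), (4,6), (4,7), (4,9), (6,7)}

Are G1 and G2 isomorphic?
No, not isomorphic

The graphs are NOT isomorphic.

Counting triangles (3-cliques): G1 has 10, G2 has 2.
Triangle count is an isomorphism invariant, so differing triangle counts rule out isomorphism.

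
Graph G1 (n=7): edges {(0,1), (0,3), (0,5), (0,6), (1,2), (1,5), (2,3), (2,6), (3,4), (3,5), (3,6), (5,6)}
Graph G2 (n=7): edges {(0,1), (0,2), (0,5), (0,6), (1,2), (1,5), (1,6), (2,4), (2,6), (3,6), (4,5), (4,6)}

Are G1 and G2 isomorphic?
Yes, isomorphic

The graphs are isomorphic.
One valid mapping φ: V(G1) → V(G2): 0→0, 1→5, 2→4, 3→6, 4→3, 5→1, 6→2

Verify φ preserves adjacency — for each edge of G1, its image is an edge of G2:
  (0,1) → (φ(0),φ(1)) = (0,5) ∈ E(G2) ✓
  (0,3) → (φ(0),φ(3)) = (0,6) ∈ E(G2) ✓
  (0,5) → (φ(0),φ(5)) = (0,1) ∈ E(G2) ✓
  (0,6) → (φ(0),φ(6)) = (0,2) ∈ E(G2) ✓
  (1,2) → (φ(1),φ(2)) = (4,5) ∈ E(G2) ✓
  (1,5) → (φ(1),φ(5)) = (1,5) ∈ E(G2) ✓
  (2,3) → (φ(2),φ(3)) = (4,6) ∈ E(G2) ✓
  (2,6) → (φ(2),φ(6)) = (2,4) ∈ E(G2) ✓
  (3,4) → (φ(3),φ(4)) = (3,6) ∈ E(G2) ✓
  (3,5) → (φ(3),φ(5)) = (1,6) ∈ E(G2) ✓
  (3,6) → (φ(3),φ(6)) = (2,6) ∈ E(G2) ✓
  (5,6) → (φ(5),φ(6)) = (1,2) ∈ E(G2) ✓
All 12 edges of G1 map to edges of G2, and |E(G1)| = |E(G2)| = 12, so φ is a bijection on edges as well as vertices. Hence G1 ≅ G2.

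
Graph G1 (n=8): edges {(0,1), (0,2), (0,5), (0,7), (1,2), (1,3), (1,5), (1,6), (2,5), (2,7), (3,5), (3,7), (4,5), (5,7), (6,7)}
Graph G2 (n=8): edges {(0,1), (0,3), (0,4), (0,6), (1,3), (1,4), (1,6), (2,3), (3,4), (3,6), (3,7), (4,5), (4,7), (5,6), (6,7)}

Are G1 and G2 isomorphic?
Yes, isomorphic

The graphs are isomorphic.
One valid mapping φ: V(G1) → V(G2): 0→1, 1→4, 2→0, 3→7, 4→2, 5→3, 6→5, 7→6

Verify φ preserves adjacency — for each edge of G1, its image is an edge of G2:
  (0,1) → (φ(0),φ(1)) = (1,4) ∈ E(G2) ✓
  (0,2) → (φ(0),φ(2)) = (0,1) ∈ E(G2) ✓
  (0,5) → (φ(0),φ(5)) = (1,3) ∈ E(G2) ✓
  (0,7) → (φ(0),φ(7)) = (1,6) ∈ E(G2) ✓
  (1,2) → (φ(1),φ(2)) = (0,4) ∈ E(G2) ✓
  (1,3) → (φ(1),φ(3)) = (4,7) ∈ E(G2) ✓
  (1,5) → (φ(1),φ(5)) = (3,4) ∈ E(G2) ✓
  (1,6) → (φ(1),φ(6)) = (4,5) ∈ E(G2) ✓
  (2,5) → (φ(2),φ(5)) = (0,3) ∈ E(G2) ✓
  (2,7) → (φ(2),φ(7)) = (0,6) ∈ E(G2) ✓
  (3,5) → (φ(3),φ(5)) = (3,7) ∈ E(G2) ✓
  (3,7) → (φ(3),φ(7)) = (6,7) ∈ E(G2) ✓
  (4,5) → (φ(4),φ(5)) = (2,3) ∈ E(G2) ✓
  (5,7) → (φ(5),φ(7)) = (3,6) ∈ E(G2) ✓
  (6,7) → (φ(6),φ(7)) = (5,6) ∈ E(G2) ✓
All 15 edges of G1 map to edges of G2, and |E(G1)| = |E(G2)| = 15, so φ is a bijection on edges as well as vertices. Hence G1 ≅ G2.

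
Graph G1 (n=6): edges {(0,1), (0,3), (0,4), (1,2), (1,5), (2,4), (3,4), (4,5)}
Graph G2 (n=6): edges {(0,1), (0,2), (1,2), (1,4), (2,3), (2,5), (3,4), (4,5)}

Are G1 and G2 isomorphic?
Yes, isomorphic

The graphs are isomorphic.
One valid mapping φ: V(G1) → V(G2): 0→1, 1→4, 2→3, 3→0, 4→2, 5→5

Verify φ preserves adjacency — for each edge of G1, its image is an edge of G2:
  (0,1) → (φ(0),φ(1)) = (1,4) ∈ E(G2) ✓
  (0,3) → (φ(0),φ(3)) = (0,1) ∈ E(G2) ✓
  (0,4) → (φ(0),φ(4)) = (1,2) ∈ E(G2) ✓
  (1,2) → (φ(1),φ(2)) = (3,4) ∈ E(G2) ✓
  (1,5) → (φ(1),φ(5)) = (4,5) ∈ E(G2) ✓
  (2,4) → (φ(2),φ(4)) = (2,3) ∈ E(G2) ✓
  (3,4) → (φ(3),φ(4)) = (0,2) ∈ E(G2) ✓
  (4,5) → (φ(4),φ(5)) = (2,5) ∈ E(G2) ✓
All 8 edges of G1 map to edges of G2, and |E(G1)| = |E(G2)| = 8, so φ is a bijection on edges as well as vertices. Hence G1 ≅ G2.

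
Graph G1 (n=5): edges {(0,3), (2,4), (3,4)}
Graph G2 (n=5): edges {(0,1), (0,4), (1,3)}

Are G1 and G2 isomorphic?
Yes, isomorphic

The graphs are isomorphic.
One valid mapping φ: V(G1) → V(G2): 0→4, 1→2, 2→3, 3→0, 4→1

Verify φ preserves adjacency — for each edge of G1, its image is an edge of G2:
  (0,3) → (φ(0),φ(3)) = (0,4) ∈ E(G2) ✓
  (2,4) → (φ(2),φ(4)) = (1,3) ∈ E(G2) ✓
  (3,4) → (φ(3),φ(4)) = (0,1) ∈ E(G2) ✓
All 3 edges of G1 map to edges of G2, and |E(G1)| = |E(G2)| = 3, so φ is a bijection on edges as well as vertices. Hence G1 ≅ G2.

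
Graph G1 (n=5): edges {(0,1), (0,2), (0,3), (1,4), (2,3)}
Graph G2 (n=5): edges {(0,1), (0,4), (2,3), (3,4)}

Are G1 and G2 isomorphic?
No, not isomorphic

The graphs are NOT isomorphic.

Degrees in G1: deg(0)=3, deg(1)=2, deg(2)=2, deg(3)=2, deg(4)=1.
Sorted degree sequence of G1: [3, 2, 2, 2, 1].
Degrees in G2: deg(0)=2, deg(1)=1, deg(2)=1, deg(3)=2, deg(4)=2.
Sorted degree sequence of G2: [2, 2, 2, 1, 1].
The (sorted) degree sequence is an isomorphism invariant, so since G1 and G2 have different degree sequences they cannot be isomorphic.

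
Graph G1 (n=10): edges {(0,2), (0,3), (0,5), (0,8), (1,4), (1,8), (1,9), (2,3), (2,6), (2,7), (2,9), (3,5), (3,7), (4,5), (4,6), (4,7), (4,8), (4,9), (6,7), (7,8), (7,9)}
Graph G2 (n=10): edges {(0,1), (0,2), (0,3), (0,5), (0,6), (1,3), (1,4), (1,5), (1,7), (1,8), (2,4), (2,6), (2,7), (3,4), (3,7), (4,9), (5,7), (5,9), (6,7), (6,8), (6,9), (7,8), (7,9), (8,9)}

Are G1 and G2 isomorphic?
No, not isomorphic

The graphs are NOT isomorphic.

Counting triangles (3-cliques): G1 has 10, G2 has 13.
Triangle count is an isomorphism invariant, so differing triangle counts rule out isomorphism.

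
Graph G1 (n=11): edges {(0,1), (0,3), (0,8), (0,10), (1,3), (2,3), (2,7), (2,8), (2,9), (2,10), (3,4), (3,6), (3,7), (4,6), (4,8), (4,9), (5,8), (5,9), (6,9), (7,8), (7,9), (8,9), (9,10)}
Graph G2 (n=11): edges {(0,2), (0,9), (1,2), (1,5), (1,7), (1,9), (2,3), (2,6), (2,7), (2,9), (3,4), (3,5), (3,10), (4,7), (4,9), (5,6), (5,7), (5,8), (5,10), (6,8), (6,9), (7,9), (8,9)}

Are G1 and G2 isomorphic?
Yes, isomorphic

The graphs are isomorphic.
One valid mapping φ: V(G1) → V(G2): 0→3, 1→10, 2→7, 3→5, 4→6, 5→0, 6→8, 7→1, 8→2, 9→9, 10→4

Verify φ preserves adjacency — for each edge of G1, its image is an edge of G2:
  (0,1) → (φ(0),φ(1)) = (3,10) ∈ E(G2) ✓
  (0,3) → (φ(0),φ(3)) = (3,5) ∈ E(G2) ✓
  (0,8) → (φ(0),φ(8)) = (2,3) ∈ E(G2) ✓
  (0,10) → (φ(0),φ(10)) = (3,4) ∈ E(G2) ✓
  (1,3) → (φ(1),φ(3)) = (5,10) ∈ E(G2) ✓
  (2,3) → (φ(2),φ(3)) = (5,7) ∈ E(G2) ✓
  (2,7) → (φ(2),φ(7)) = (1,7) ∈ E(G2) ✓
  (2,8) → (φ(2),φ(8)) = (2,7) ∈ E(G2) ✓
  (2,9) → (φ(2),φ(9)) = (7,9) ∈ E(G2) ✓
  (2,10) → (φ(2),φ(10)) = (4,7) ∈ E(G2) ✓
  (3,4) → (φ(3),φ(4)) = (5,6) ∈ E(G2) ✓
  (3,6) → (φ(3),φ(6)) = (5,8) ∈ E(G2) ✓
  (3,7) → (φ(3),φ(7)) = (1,5) ∈ E(G2) ✓
  (4,6) → (φ(4),φ(6)) = (6,8) ∈ E(G2) ✓
  (4,8) → (φ(4),φ(8)) = (2,6) ∈ E(G2) ✓
  (4,9) → (φ(4),φ(9)) = (6,9) ∈ E(G2) ✓
  (5,8) → (φ(5),φ(8)) = (0,2) ∈ E(G2) ✓
  (5,9) → (φ(5),φ(9)) = (0,9) ∈ E(G2) ✓
  (6,9) → (φ(6),φ(9)) = (8,9) ∈ E(G2) ✓
  (7,8) → (φ(7),φ(8)) = (1,2) ∈ E(G2) ✓
  (7,9) → (φ(7),φ(9)) = (1,9) ∈ E(G2) ✓
  (8,9) → (φ(8),φ(9)) = (2,9) ∈ E(G2) ✓
  (9,10) → (φ(9),φ(10)) = (4,9) ∈ E(G2) ✓
All 23 edges of G1 map to edges of G2, and |E(G1)| = |E(G2)| = 23, so φ is a bijection on edges as well as vertices. Hence G1 ≅ G2.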